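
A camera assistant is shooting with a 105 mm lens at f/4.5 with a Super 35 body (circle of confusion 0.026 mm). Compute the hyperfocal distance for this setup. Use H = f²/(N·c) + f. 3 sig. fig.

Hyperfocal distance H = f²/(N·c) + f = 105²/(4.5 × 0.026) + 105 = 11025/0.117 + 105 ≈ 94335.8 mm ≈ 94.3 m.

94.3 m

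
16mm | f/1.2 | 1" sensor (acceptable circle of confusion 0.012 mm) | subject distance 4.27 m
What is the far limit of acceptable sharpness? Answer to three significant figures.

5.61 m

Hyperfocal distance H = f²/(N·c) + f = 16²/(1.2 × 0.012) + 16 = 256/0.0144 + 16 ≈ 17793.8 mm ≈ 17.79 m.
Far limit Df = s·(H − f)/(H − s) = 4270 × (17793.8 − 16) / (17793.8 − 4270) = 4270 × 17777.8 / 13523.8 ≈ 5613.2 mm ≈ 5.61 m.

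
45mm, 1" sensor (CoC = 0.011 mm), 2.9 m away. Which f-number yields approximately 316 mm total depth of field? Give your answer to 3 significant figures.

Write h = H − f = f²/(N·c). The thin-lens limits are Dn = s·h/(h + (s−f)) and Df = s·h/(h − (s−f)), so DoF = Df − Dn = 2·s·(s−f)·h / (h² − (s−f)²).
That is a quadratic in h: DoF·h² − 2·s·(s−f)·h − DoF·(s−f)² = 0 ⇒ h = (s−f)·(s + √(s² + DoF²)) / DoF = 2855 × (2900 + √(2900² + 316²)) / 316 = 2855 × (2900 + 2917.17) / 316 ≈ 52557 mm.
Then N = f²/(c·h) = 45² / (0.011 × 52557) = 2025 / 578.13 ≈ 3.50.

f/3.50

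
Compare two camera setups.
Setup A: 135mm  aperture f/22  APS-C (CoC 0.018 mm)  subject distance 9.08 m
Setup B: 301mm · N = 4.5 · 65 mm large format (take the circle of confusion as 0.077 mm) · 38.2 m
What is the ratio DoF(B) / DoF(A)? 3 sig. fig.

Setup A: H = 135²/(22×0.018) + 135 ≈ 46157.7 mm; DoF = Df − Dn = 11270.5 − 7602.4 ≈ 3668.1 mm.
Setup B: H = 301²/(4.5×0.077) + 301 ≈ 261775.7 mm; DoF = Df − Dn = 44675 − 33364 ≈ 11311 mm.
Ratio = 11311 / 3668.1 ≈ 3.08.

3.08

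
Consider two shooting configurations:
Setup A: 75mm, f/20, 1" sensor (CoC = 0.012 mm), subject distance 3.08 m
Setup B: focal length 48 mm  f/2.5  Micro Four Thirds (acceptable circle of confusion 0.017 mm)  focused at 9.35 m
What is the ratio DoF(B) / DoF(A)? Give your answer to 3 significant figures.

Setup A: H = 75²/(20×0.012) + 75 ≈ 23512.5 mm; DoF = Df − Dn = 3532.97 − 2729.98 ≈ 802.99 mm.
Setup B: H = 48²/(2.5×0.017) + 48 ≈ 54259.8 mm; DoF = Df − Dn = 11286.6 − 7980.6 ≈ 3306.0 mm.
Ratio = 3306.0 / 802.99 ≈ 4.12.

4.12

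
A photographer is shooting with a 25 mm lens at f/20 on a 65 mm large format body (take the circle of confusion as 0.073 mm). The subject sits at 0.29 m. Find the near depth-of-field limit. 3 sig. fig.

Hyperfocal distance H = f²/(N·c) + f = 25²/(20 × 0.073) + 25 = 625/1.46 + 25 ≈ 453.1 mm ≈ 0.453 m.
Near limit Dn = s·(H − f)/(H + s − 2f) = 290 × (453.1 − 25) / (453.1 + 290 − 2 × 25) = 290 × 428.1 / 693.1 ≈ 179.12 mm.

179 mm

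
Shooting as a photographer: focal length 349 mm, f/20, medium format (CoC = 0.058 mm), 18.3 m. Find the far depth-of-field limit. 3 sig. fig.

Hyperfocal distance H = f²/(N·c) + f = 349²/(20 × 0.058) + 349 = 121801/1.16 + 349 ≈ 105349.9 mm ≈ 105.3 m.
Far limit Df = s·(H − f)/(H − s) = 18300 × (105349.9 − 349) / (105349.9 − 18300) = 18300 × 105000.9 / 87049.9 ≈ 22074 mm ≈ 22.1 m.

22.1 m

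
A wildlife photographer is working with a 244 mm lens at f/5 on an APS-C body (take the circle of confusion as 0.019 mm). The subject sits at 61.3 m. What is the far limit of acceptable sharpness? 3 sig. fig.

67.9 m

Hyperfocal distance H = f²/(N·c) + f = 244²/(5 × 0.019) + 244 = 59536/0.095 + 244 ≈ 626938.7 mm ≈ 626.9 m.
Far limit Df = s·(H − f)/(H − s) = 61300 × (626938.7 − 244) / (626938.7 − 61300) = 61300 × 626694.7 / 565638.7 ≈ 67917 mm ≈ 67.9 m.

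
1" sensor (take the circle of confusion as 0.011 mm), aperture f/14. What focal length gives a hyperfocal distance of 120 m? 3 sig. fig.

136 mm

From H = f²/(N·c) + f, with f ≪ H: f ≈ √(H·N·c) = √(120000 × 14 × 0.011) = √18480 ≈ 135.9 mm.
The +f correction barely moves this — solving exactly, f² + N·c·f − N·c·H = 0 ⇒ f = (−N·c + √((N·c)² + 4·N·c·H))/2 = (−0.154 + √73920)/2 ≈ 135.86 mm, so f ≈ 136 mm.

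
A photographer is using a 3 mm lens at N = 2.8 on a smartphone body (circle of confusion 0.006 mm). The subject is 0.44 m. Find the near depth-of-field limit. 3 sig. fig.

242 mm

Hyperfocal distance H = f²/(N·c) + f = 3²/(2.8 × 0.006) + 3 = 9/0.0168 + 3 ≈ 538.7 mm ≈ 0.539 m.
Near limit Dn = s·(H − f)/(H + s − 2f) = 440 × (538.7 − 3) / (538.7 + 440 − 2 × 3) = 440 × 535.7 / 972.7 ≈ 242.33 mm.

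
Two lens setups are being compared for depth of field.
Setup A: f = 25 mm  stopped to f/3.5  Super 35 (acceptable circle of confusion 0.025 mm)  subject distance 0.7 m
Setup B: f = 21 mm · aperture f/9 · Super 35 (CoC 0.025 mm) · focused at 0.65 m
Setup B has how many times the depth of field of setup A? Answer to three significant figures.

3.48

Setup A: H = 25²/(3.5×0.025) + 25 ≈ 7167.9 mm; DoF = Df − Dn = 773.05 − 639.56 ≈ 133.49 mm.
Setup B: H = 21²/(9×0.025) + 21 ≈ 1981.0 mm; DoF = Df − Dn = 957.18 − 492.08 ≈ 465.10 mm.
Ratio = 465.10 / 133.49 ≈ 3.48.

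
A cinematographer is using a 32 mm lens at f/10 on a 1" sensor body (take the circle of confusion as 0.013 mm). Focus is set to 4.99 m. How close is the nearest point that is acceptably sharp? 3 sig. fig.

3.06 m

Hyperfocal distance H = f²/(N·c) + f = 32²/(10 × 0.013) + 32 = 1024/0.13 + 32 ≈ 7908.9 mm ≈ 7.909 m.
Near limit Dn = s·(H − f)/(H + s − 2f) = 4990 × (7908.9 − 32) / (7908.9 + 4990 − 2 × 32) = 4990 × 7876.9 / 12834.9 ≈ 3062.4 mm ≈ 3.06 m.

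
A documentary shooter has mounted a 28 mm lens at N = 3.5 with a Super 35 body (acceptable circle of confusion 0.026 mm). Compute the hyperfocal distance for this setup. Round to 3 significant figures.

Hyperfocal distance H = f²/(N·c) + f = 28²/(3.5 × 0.026) + 28 = 784/0.091 + 28 ≈ 8643.4 mm ≈ 8.64 m.

8.64 m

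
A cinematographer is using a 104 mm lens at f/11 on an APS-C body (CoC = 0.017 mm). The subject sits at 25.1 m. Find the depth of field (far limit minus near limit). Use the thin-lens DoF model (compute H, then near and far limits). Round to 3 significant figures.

Hyperfocal distance H = f²/(N·c) + f = 104²/(11 × 0.017) + 104 = 10816/0.187 + 104 ≈ 57943.6 mm ≈ 57.94 m.
Near limit Dn = s·(H − f)/(H + s − 2f) = 25100 × (57943.6 − 104) / (57943.6 + 25100 − 2 × 104) = 25100 × 57839.6 / 82835.6 ≈ 17526 mm.
Far limit Df = s·(H − f)/(H − s) = 25100 × (57943.6 − 104) / (57943.6 − 25100) = 25100 × 57839.6 / 32843.6 ≈ 44203 mm.
Depth of field = Df − Dn = 44203 − 17526 ≈ 26677 mm ≈ 26.7 m.

26.7 m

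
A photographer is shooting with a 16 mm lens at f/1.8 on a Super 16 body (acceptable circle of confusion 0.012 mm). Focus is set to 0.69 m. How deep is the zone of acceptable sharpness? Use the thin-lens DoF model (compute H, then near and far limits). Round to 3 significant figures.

Hyperfocal distance H = f²/(N·c) + f = 16²/(1.8 × 0.012) + 16 = 256/0.0216 + 16 ≈ 11867.9 mm ≈ 11.87 m.
Near limit Dn = s·(H − f)/(H + s − 2f) = 690 × (11867.9 − 16) / (11867.9 + 690 − 2 × 16) = 690 × 11851.9 / 12525.9 ≈ 652.872 mm.
Far limit Df = s·(H − f)/(H − s) = 690 × (11867.9 − 16) / (11867.9 − 690) = 690 × 11851.9 / 11177.9 ≈ 731.605 mm.
Depth of field = Df − Dn = 731.605 − 652.872 ≈ 78.733 mm.

78.7 mm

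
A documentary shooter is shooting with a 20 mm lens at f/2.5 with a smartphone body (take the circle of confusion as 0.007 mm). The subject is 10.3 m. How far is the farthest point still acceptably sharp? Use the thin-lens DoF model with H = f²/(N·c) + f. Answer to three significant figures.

Hyperfocal distance H = f²/(N·c) + f = 20²/(2.5 × 0.007) + 20 = 400/0.0175 + 20 ≈ 22877.1 mm ≈ 22.88 m.
Far limit Df = s·(H − f)/(H − s) = 10300 × (22877.1 − 20) / (22877.1 − 10300) = 10300 × 22857.1 / 12577.1 ≈ 18719 mm ≈ 18.7 m.

18.7 m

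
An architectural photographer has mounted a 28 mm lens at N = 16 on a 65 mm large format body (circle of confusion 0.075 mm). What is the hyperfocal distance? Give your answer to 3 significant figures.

0.681 m

Hyperfocal distance H = f²/(N·c) + f = 28²/(16 × 0.075) + 28 = 784/1.2 + 28 ≈ 681.3 mm ≈ 0.681 m.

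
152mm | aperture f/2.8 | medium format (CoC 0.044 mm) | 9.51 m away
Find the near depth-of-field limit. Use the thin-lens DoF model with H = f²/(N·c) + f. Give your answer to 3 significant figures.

Hyperfocal distance H = f²/(N·c) + f = 152²/(2.8 × 0.044) + 152 = 23104/0.1232 + 152 ≈ 187684.5 mm ≈ 187.7 m.
Near limit Dn = s·(H − f)/(H + s − 2f) = 9510 × (187684.5 − 152) / (187684.5 + 9510 − 2 × 152) = 9510 × 187532.5 / 196890.5 ≈ 9058.0 mm ≈ 9.06 m.

9.06 m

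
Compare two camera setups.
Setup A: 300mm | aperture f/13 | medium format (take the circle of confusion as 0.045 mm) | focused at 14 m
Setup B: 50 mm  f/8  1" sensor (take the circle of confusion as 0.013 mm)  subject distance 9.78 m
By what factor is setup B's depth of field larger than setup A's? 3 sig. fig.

3.77

Setup A: H = 300²/(13×0.045) + 300 ≈ 154146.2 mm; DoF = Df − Dn = 15368.6 − 12855.2 ≈ 2513.4 mm.
Setup B: H = 50²/(8×0.013) + 50 ≈ 24088.5 mm; DoF = Df − Dn = 16430.6 − 6962.0 ≈ 9468.6 mm.
Ratio = 9468.6 / 2513.4 ≈ 3.77.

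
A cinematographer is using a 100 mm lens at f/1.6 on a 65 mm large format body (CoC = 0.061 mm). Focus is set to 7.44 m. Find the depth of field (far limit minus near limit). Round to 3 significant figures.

1.07 m

Hyperfocal distance H = f²/(N·c) + f = 100²/(1.6 × 0.061) + 100 = 10000/0.0976 + 100 ≈ 102559.0 mm ≈ 102.6 m.
Near limit Dn = s·(H − f)/(H + s − 2f) = 7440 × (102559.0 − 100) / (102559.0 + 7440 − 2 × 100) = 7440 × 102459.0 / 109799.0 ≈ 6942.6 mm.
Far limit Df = s·(H − f)/(H − s) = 7440 × (102559.0 − 100) / (102559.0 − 7440) = 7440 × 102459.0 / 95119.0 ≈ 8014.1 mm.
Depth of field = Df − Dn = 8014.1 − 6942.6 ≈ 1071.5 mm ≈ 1.07 m.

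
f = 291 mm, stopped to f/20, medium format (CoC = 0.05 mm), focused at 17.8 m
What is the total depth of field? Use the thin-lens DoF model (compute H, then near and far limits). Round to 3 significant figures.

7.69 m

Hyperfocal distance H = f²/(N·c) + f = 291²/(20 × 0.05) + 291 = 84681/1 + 291 ≈ 84972.0 mm ≈ 84.97 m.
Near limit Dn = s·(H − f)/(H + s − 2f) = 17800 × (84972.0 − 291) / (84972.0 + 17800 − 2 × 291) = 17800 × 84681.0 / 102190.0 ≈ 14750.2 mm.
Far limit Df = s·(H − f)/(H − s) = 17800 × (84972.0 − 291) / (84972.0 − 17800) = 17800 × 84681.0 / 67172.0 ≈ 22439.7 mm.
Depth of field = Df − Dn = 22439.7 − 14750.2 ≈ 7689.5 mm ≈ 7.69 m.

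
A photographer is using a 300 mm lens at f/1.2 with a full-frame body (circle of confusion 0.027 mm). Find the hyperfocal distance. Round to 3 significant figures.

Hyperfocal distance H = f²/(N·c) + f = 300²/(1.2 × 0.027) + 300 = 90000/0.0324 + 300 ≈ 2778077.8 mm ≈ 2780 m.

2780 m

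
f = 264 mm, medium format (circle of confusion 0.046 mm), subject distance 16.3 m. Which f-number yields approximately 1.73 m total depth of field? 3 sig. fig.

Write h = H − f = f²/(N·c). The thin-lens limits are Dn = s·h/(h + (s−f)) and Df = s·h/(h − (s−f)), so DoF = Df − Dn = 2·s·(s−f)·h / (h² − (s−f)²).
That is a quadratic in h: DoF·h² − 2·s·(s−f)·h − DoF·(s−f)² = 0 ⇒ h = (s−f)·(s + √(s² + DoF²)) / DoF = 16036 × (16300 + √(16300² + 1730²)) / 1730 = 16036 × (16300 + 16391.5) / 1730 ≈ 303030 mm.
Then N = f²/(c·h) = 264² / (0.046 × 303030) = 69696 / 13939 ≈ 5.

f/5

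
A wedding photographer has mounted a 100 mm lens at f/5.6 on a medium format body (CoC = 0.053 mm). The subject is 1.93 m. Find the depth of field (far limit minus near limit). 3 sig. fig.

210 mm

Hyperfocal distance H = f²/(N·c) + f = 100²/(5.6 × 0.053) + 100 = 10000/0.2968 + 100 ≈ 33792.7 mm ≈ 33.79 m.
Near limit Dn = s·(H − f)/(H + s − 2f) = 1930 × (33792.7 − 100) / (33792.7 + 1930 − 2 × 100) = 1930 × 33692.7 / 35522.7 ≈ 1830.57 mm.
Far limit Df = s·(H − f)/(H − s) = 1930 × (33792.7 − 100) / (33792.7 − 1930) = 1930 × 33692.7 / 31862.7 ≈ 2040.85 mm.
Depth of field = Df − Dn = 2040.85 − 1830.57 ≈ 210.28 mm.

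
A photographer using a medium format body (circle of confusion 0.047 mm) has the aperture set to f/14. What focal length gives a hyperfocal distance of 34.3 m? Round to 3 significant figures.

From H = f²/(N·c) + f, with f ≪ H: f ≈ √(H·N·c) = √(34300 × 14 × 0.047) = √22569 ≈ 150.2 mm.
The +f correction barely moves this — solving exactly, f² + N·c·f − N·c·H = 0 ⇒ f = (−N·c + √((N·c)² + 4·N·c·H))/2 = (−0.658 + √90278)/2 ≈ 149.90 mm, so f ≈ 150 mm.

150 mm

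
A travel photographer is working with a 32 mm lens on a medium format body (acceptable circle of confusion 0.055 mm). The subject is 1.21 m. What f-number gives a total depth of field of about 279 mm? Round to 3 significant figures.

Write h = H − f = f²/(N·c). The thin-lens limits are Dn = s·h/(h + (s−f)) and Df = s·h/(h − (s−f)), so DoF = Df − Dn = 2·s·(s−f)·h / (h² − (s−f)²).
That is a quadratic in h: DoF·h² − 2·s·(s−f)·h − DoF·(s−f)² = 0 ⇒ h = (s−f)·(s + √(s² + DoF²)) / DoF = 1178 × (1210 + √(1210² + 279²)) / 279 = 1178 × (1210 + 1241.75) / 279 ≈ 10352 mm.
Then N = f²/(c·h) = 32² / (0.055 × 10352) = 1024 / 569.35 ≈ 1.80.

f/1.80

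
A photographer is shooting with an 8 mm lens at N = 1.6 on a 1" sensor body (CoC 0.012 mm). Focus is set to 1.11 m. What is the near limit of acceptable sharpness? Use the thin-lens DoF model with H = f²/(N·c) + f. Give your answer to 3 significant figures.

0.834 m

Hyperfocal distance H = f²/(N·c) + f = 8²/(1.6 × 0.012) + 8 = 64/0.0192 + 8 ≈ 3341.3 mm ≈ 3.341 m.
Near limit Dn = s·(H − f)/(H + s − 2f) = 1110 × (3341.3 − 8) / (3341.3 + 1110 − 2 × 8) = 1110 × 3333.3 / 4435.3 ≈ 834.21 mm ≈ 0.834 m.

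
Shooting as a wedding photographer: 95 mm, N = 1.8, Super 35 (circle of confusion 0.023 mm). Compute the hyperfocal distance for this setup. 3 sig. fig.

Hyperfocal distance H = f²/(N·c) + f = 95²/(1.8 × 0.023) + 95 = 9025/0.0414 + 95 ≈ 218090.2 mm ≈ 218 m.

218 m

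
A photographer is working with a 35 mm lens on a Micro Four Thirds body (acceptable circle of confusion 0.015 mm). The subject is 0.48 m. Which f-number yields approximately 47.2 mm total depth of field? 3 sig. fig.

Write h = H − f = f²/(N·c). The thin-lens limits are Dn = s·h/(h + (s−f)) and Df = s·h/(h − (s−f)), so DoF = Df − Dn = 2·s·(s−f)·h / (h² − (s−f)²).
That is a quadratic in h: DoF·h² − 2·s·(s−f)·h − DoF·(s−f)² = 0 ⇒ h = (s−f)·(s + √(s² + DoF²)) / DoF = 445 × (480 + √(480² + 47.2²)) / 47.2 = 445 × (480 + 482.315) / 47.2 ≈ 9072.7 mm.
Then N = f²/(c·h) = 35² / (0.015 × 9072.7) = 1225 / 136.09 ≈ 9.

f/9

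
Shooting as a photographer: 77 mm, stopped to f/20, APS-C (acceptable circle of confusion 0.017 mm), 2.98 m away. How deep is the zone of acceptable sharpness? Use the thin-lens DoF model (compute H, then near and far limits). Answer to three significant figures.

Hyperfocal distance H = f²/(N·c) + f = 77²/(20 × 0.017) + 77 = 5929/0.34 + 77 ≈ 17515.2 mm ≈ 17.52 m.
Near limit Dn = s·(H − f)/(H + s − 2f) = 2980 × (17515.2 − 77) / (17515.2 + 2980 − 2 × 77) = 2980 × 17438.2 / 20341.2 ≈ 2554.7 mm.
Far limit Df = s·(H − f)/(H − s) = 2980 × (17515.2 − 77) / (17515.2 − 2980) = 2980 × 17438.2 / 14535.2 ≈ 3575.2 mm.
Depth of field = Df − Dn = 3575.2 − 2554.7 ≈ 1020.5 mm ≈ 1.02 m.

1.02 m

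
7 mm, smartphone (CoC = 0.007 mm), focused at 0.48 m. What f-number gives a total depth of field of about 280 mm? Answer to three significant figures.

f/4

Write h = H − f = f²/(N·c). The thin-lens limits are Dn = s·h/(h + (s−f)) and Df = s·h/(h − (s−f)), so DoF = Df − Dn = 2·s·(s−f)·h / (h² − (s−f)²).
That is a quadratic in h: DoF·h² − 2·s·(s−f)·h − DoF·(s−f)² = 0 ⇒ h = (s−f)·(s + √(s² + DoF²)) / DoF = 473 × (480 + √(480² + 280²)) / 280 = 473 × (480 + 555.698) / 280 ≈ 1749.6 mm.
Then N = f²/(c·h) = 7² / (0.007 × 1749.6) = 49 / 12.247 ≈ 4.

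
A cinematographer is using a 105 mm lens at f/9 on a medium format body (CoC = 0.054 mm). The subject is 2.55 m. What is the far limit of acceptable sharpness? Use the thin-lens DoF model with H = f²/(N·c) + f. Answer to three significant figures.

2.86 m

Hyperfocal distance H = f²/(N·c) + f = 105²/(9 × 0.054) + 105 = 11025/0.486 + 105 ≈ 22790.2 mm ≈ 22.79 m.
Far limit Df = s·(H − f)/(H − s) = 2550 × (22790.2 − 105) / (22790.2 − 2550) = 2550 × 22685.2 / 20240.2 ≈ 2858.0 mm ≈ 2.86 m.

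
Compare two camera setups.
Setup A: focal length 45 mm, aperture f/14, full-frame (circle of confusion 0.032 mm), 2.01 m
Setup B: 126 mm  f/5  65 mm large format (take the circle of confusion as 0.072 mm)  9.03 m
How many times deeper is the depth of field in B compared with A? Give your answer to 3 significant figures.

Setup A: H = 45²/(14×0.032) + 45 ≈ 4565.1 mm; DoF = Df − Dn = 3555.8 − 1401.0 ≈ 2154.8 mm.
Setup B: H = 126²/(5×0.072) + 126 ≈ 44226.0 mm; DoF = Df − Dn = 11314.4 − 7513.1 ≈ 3801.3 mm.
Ratio = 3801.3 / 2154.8 ≈ 1.76.

1.76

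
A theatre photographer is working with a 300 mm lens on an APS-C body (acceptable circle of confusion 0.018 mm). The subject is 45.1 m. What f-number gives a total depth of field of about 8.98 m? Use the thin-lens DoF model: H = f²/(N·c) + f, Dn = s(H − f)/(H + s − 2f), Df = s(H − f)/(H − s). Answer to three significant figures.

f/11

Write h = H − f = f²/(N·c). The thin-lens limits are Dn = s·h/(h + (s−f)) and Df = s·h/(h − (s−f)), so DoF = Df − Dn = 2·s·(s−f)·h / (h² − (s−f)²).
That is a quadratic in h: DoF·h² − 2·s·(s−f)·h − DoF·(s−f)² = 0 ⇒ h = (s−f)·(s + √(s² + DoF²)) / DoF = 44800 × (45100 + √(45100² + 8980²)) / 8980 = 44800 × (45100 + 45985.3) / 8980 ≈ 454412 mm.
Then N = f²/(c·h) = 300² / (0.018 × 454412) = 90000 / 8179.4 ≈ 11.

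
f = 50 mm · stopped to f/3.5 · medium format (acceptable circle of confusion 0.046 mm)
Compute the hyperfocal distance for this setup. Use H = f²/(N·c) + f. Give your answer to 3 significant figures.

15.6 m

Hyperfocal distance H = f²/(N·c) + f = 50²/(3.5 × 0.046) + 50 = 2500/0.161 + 50 ≈ 15578.0 mm ≈ 15.6 m.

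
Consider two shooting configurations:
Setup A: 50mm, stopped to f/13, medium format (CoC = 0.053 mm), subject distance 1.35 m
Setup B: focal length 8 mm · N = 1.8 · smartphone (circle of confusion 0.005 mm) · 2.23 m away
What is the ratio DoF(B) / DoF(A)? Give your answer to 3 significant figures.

Setup A: H = 50²/(13×0.053) + 50 ≈ 3678.4 mm; DoF = Df − Dn = 2103.7 − 993.9 ≈ 1109.8 mm.
Setup B: H = 8²/(1.8×0.005) + 8 ≈ 7119.1 mm; DoF = Df − Dn = 3243.5 − 1699.1 ≈ 1544.4 mm.
Ratio = 1544.4 / 1109.8 ≈ 1.39.

1.39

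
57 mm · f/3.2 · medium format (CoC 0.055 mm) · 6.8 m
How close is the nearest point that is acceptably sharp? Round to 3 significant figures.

4.98 m

Hyperfocal distance H = f²/(N·c) + f = 57²/(3.2 × 0.055) + 57 = 3249/0.176 + 57 ≈ 18517.2 mm ≈ 18.52 m.
Near limit Dn = s·(H − f)/(H + s − 2f) = 6800 × (18517.2 − 57) / (18517.2 + 6800 − 2 × 57) = 6800 × 18460.2 / 25203.2 ≈ 4980.7 mm ≈ 4.98 m.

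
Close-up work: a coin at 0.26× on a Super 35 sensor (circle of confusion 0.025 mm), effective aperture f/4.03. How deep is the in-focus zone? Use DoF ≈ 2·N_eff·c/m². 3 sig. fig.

2.98 mm

At magnification m, DoF ≈ 2·N_eff·c/m² = 2 × 4.03 × 0.025 / 0.26² = 0.2015 / 0.0676 ≈ 2.98 mm.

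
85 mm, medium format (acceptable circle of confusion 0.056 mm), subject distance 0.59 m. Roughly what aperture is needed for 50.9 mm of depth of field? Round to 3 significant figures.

f/11

Write h = H − f = f²/(N·c). The thin-lens limits are Dn = s·h/(h + (s−f)) and Df = s·h/(h − (s−f)), so DoF = Df − Dn = 2·s·(s−f)·h / (h² − (s−f)²).
That is a quadratic in h: DoF·h² − 2·s·(s−f)·h − DoF·(s−f)² = 0 ⇒ h = (s−f)·(s + √(s² + DoF²)) / DoF = 505 × (590 + √(590² + 50.9²)) / 50.9 = 505 × (590 + 592.192) / 50.9 ≈ 11729 mm.
Then N = f²/(c·h) = 85² / (0.056 × 11729) = 7225 / 656.82 ≈ 11.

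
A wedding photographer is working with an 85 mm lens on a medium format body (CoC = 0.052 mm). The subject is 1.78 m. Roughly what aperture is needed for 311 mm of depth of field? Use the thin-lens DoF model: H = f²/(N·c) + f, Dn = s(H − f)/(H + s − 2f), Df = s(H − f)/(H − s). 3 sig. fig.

Write h = H − f = f²/(N·c). The thin-lens limits are Dn = s·h/(h + (s−f)) and Df = s·h/(h − (s−f)), so DoF = Df − Dn = 2·s·(s−f)·h / (h² − (s−f)²).
That is a quadratic in h: DoF·h² − 2·s·(s−f)·h − DoF·(s−f)² = 0 ⇒ h = (s−f)·(s + √(s² + DoF²)) / DoF = 1695 × (1780 + √(1780² + 311²)) / 311 = 1695 × (1780 + 1806.96) / 311 ≈ 19550 mm.
Then N = f²/(c·h) = 85² / (0.052 × 19550) = 7225 / 1016.6 ≈ 7.11.

f/7.11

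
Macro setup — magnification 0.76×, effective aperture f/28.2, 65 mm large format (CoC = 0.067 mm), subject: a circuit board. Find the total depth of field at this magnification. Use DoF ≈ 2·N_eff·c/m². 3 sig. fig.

At magnification m, DoF ≈ 2·N_eff·c/m² = 2 × 28.2 × 0.067 / 0.76² = 3.779 / 0.5776 ≈ 6.54 mm.

6.54 mm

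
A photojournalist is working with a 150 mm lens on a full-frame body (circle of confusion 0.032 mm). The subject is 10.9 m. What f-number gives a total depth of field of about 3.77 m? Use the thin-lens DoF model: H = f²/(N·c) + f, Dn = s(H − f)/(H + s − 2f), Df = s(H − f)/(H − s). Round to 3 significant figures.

f/11

Write h = H − f = f²/(N·c). The thin-lens limits are Dn = s·h/(h + (s−f)) and Df = s·h/(h − (s−f)), so DoF = Df − Dn = 2·s·(s−f)·h / (h² − (s−f)²).
That is a quadratic in h: DoF·h² − 2·s·(s−f)·h − DoF·(s−f)² = 0 ⇒ h = (s−f)·(s + √(s² + DoF²)) / DoF = 10750 × (10900 + √(10900² + 3770²)) / 3770 = 10750 × (10900 + 11533.6) / 3770 ≈ 63968 mm.
Then N = f²/(c·h) = 150² / (0.032 × 63968) = 22500 / 2047.0 ≈ 11.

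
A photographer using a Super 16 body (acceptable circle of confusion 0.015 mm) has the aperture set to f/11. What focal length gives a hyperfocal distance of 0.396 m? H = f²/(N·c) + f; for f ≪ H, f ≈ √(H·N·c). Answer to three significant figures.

8.00 mm

From H = f²/(N·c) + f, with f ≪ H: f ≈ √(H·N·c) = √(396 × 11 × 0.015) = √65.340 ≈ 8.083 mm.
Exact: f² + N·c·f − N·c·H = 0 ⇒ f = (−N·c + √((N·c)² + 4·N·c·H))/2 = (−0.165 + √261.39)/2 ≈ 8.0012 mm ≈ 8.00 mm.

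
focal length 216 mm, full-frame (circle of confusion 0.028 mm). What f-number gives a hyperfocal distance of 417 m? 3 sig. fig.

f/4

Rearrange H = f²/(N·c) + f for N: N = f² / ((H − f)·c).
N = 216² / ((417000 − 216) × 0.028) = 46656 / 11670 ≈ 4.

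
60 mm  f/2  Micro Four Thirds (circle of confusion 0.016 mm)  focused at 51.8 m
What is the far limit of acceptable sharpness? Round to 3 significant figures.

Hyperfocal distance H = f²/(N·c) + f = 60²/(2 × 0.016) + 60 = 3600/0.032 + 60 ≈ 112560.0 mm ≈ 112.6 m.
Far limit Df = s·(H − f)/(H − s) = 51800 × (112560.0 − 60) / (112560.0 − 51800) = 51800 × 112500.0 / 60760.0 ≈ 95910 mm ≈ 95.9 m.

95.9 m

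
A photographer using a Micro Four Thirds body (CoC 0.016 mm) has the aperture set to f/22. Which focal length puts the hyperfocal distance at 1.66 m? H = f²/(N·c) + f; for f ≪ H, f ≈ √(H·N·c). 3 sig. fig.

24.0 mm

From H = f²/(N·c) + f, with f ≪ H: f ≈ √(H·N·c) = √(1660 × 22 × 0.016) = √584.32 ≈ 24.17 mm.
Exact: f² + N·c·f − N·c·H = 0 ⇒ f = (−N·c + √((N·c)² + 4·N·c·H))/2 = (−0.352 + √2337.4)/2 ≈ 23.997 mm ≈ 24.0 mm.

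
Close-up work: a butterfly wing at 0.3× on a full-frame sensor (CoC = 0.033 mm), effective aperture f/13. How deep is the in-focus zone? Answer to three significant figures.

9.53 mm

At magnification m, DoF ≈ 2·N_eff·c/m² = 2 × 13 × 0.033 / 0.3² = 0.858 / 0.09 ≈ 9.53 mm.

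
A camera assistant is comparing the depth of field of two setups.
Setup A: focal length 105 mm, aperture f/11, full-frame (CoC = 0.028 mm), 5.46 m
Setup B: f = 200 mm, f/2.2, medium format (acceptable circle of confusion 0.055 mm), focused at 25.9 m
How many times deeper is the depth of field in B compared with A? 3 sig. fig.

2.42

Setup A: H = 105²/(11×0.028) + 105 ≈ 35900.5 mm; DoF = Df − Dn = 6420.5 − 4749.5 ≈ 1671.0 mm.
Setup B: H = 200²/(2.2×0.055) + 200 ≈ 330778.5 mm; DoF = Df − Dn = 28083.3 − 24031.7 ≈ 4051.6 mm.
Ratio = 4051.6 / 1671.0 ≈ 2.42.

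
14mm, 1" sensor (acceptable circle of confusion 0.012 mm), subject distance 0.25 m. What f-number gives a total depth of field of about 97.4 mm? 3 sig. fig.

f/13

Write h = H − f = f²/(N·c). The thin-lens limits are Dn = s·h/(h + (s−f)) and Df = s·h/(h − (s−f)), so DoF = Df − Dn = 2·s·(s−f)·h / (h² − (s−f)²).
That is a quadratic in h: DoF·h² − 2·s·(s−f)·h − DoF·(s−f)² = 0 ⇒ h = (s−f)·(s + √(s² + DoF²)) / DoF = 236 × (250 + √(250² + 97.4²)) / 97.4 = 236 × (250 + 268.303) / 97.4 ≈ 1255.8 mm.
Then N = f²/(c·h) = 14² / (0.012 × 1255.8) = 196 / 15.070 ≈ 13.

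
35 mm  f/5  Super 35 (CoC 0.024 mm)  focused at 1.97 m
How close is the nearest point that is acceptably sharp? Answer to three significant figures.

Hyperfocal distance H = f²/(N·c) + f = 35²/(5 × 0.024) + 35 = 1225/0.12 + 35 ≈ 10243.3 mm ≈ 10.24 m.
Near limit Dn = s·(H − f)/(H + s − 2f) = 1970 × (10243.3 − 35) / (10243.3 + 1970 − 2 × 35) = 1970 × 10208.3 / 12143.3 ≈ 1656.1 mm ≈ 1.66 m.

1.66 m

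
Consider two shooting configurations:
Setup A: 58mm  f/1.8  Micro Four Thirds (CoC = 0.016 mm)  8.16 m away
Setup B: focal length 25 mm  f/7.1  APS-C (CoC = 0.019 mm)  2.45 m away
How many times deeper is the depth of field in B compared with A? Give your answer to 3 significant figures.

Setup A: H = 58²/(1.8×0.016) + 58 ≈ 116863.6 mm; DoF = Df − Dn = 8768.2 − 7630.7 ≈ 1137.5 mm.
Setup B: H = 25²/(7.1×0.019) + 25 ≈ 4658.1 mm; DoF = Df − Dn = 5140.7 − 1608.2 ≈ 3532.5 mm.
Ratio = 3532.5 / 1137.5 ≈ 3.11.

3.11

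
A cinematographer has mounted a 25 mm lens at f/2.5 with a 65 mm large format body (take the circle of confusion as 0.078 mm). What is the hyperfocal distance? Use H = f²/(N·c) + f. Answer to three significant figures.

Hyperfocal distance H = f²/(N·c) + f = 25²/(2.5 × 0.078) + 25 = 625/0.195 + 25 ≈ 3230.1 mm ≈ 3.23 m.

3.23 m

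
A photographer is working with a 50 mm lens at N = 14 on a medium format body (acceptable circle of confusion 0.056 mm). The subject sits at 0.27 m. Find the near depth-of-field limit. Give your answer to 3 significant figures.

253 mm

Hyperfocal distance H = f²/(N·c) + f = 50²/(14 × 0.056) + 50 = 2500/0.784 + 50 ≈ 3238.8 mm ≈ 3.239 m.
Near limit Dn = s·(H − f)/(H + s − 2f) = 270 × (3238.8 − 50) / (3238.8 + 270 − 2 × 50) = 270 × 3188.8 / 3408.8 ≈ 252.57 mm.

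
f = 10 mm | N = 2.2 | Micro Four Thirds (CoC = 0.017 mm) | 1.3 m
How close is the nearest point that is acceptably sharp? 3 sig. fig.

0.877 m

Hyperfocal distance H = f²/(N·c) + f = 10²/(2.2 × 0.017) + 10 = 100/0.0374 + 10 ≈ 2683.8 mm ≈ 2.684 m.
Near limit Dn = s·(H − f)/(H + s − 2f) = 1300 × (2683.8 − 10) / (2683.8 + 1300 − 2 × 10) = 1300 × 2673.8 / 3963.8 ≈ 876.92 mm ≈ 0.877 m.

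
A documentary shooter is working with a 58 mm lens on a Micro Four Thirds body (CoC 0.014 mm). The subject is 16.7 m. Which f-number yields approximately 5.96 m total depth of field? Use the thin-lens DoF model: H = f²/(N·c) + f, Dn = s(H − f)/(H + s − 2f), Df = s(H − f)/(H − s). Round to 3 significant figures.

Write h = H − f = f²/(N·c). The thin-lens limits are Dn = s·h/(h + (s−f)) and Df = s·h/(h − (s−f)), so DoF = Df − Dn = 2·s·(s−f)·h / (h² − (s−f)²).
That is a quadratic in h: DoF·h² − 2·s·(s−f)·h − DoF·(s−f)² = 0 ⇒ h = (s−f)·(s + √(s² + DoF²)) / DoF = 16642 × (16700 + √(16700² + 5960²)) / 5960 = 16642 × (16700 + 17731.7) / 5960 ≈ 96143 mm.
Then N = f²/(c·h) = 58² / (0.014 × 96143) = 3364 / 1346.0 ≈ 2.50.

f/2.50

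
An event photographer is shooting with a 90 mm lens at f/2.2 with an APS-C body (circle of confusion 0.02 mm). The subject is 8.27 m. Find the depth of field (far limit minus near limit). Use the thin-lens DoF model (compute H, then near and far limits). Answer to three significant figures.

Hyperfocal distance H = f²/(N·c) + f = 90²/(2.2 × 0.02) + 90 = 8100/0.044 + 90 ≈ 184180.9 mm ≈ 184.2 m.
Near limit Dn = s·(H − f)/(H + s − 2f) = 8270 × (184180.9 − 90) / (184180.9 + 8270 − 2 × 90) = 8270 × 184090.9 / 192270.9 ≈ 7918.16 mm.
Far limit Df = s·(H − f)/(H − s) = 8270 × (184180.9 − 90) / (184180.9 − 8270) = 8270 × 184090.9 / 175910.9 ≈ 8654.56 mm.
Depth of field = Df − Dn = 8654.56 − 7918.16 ≈ 736.40 mm ≈ 0.736 m.

0.736 m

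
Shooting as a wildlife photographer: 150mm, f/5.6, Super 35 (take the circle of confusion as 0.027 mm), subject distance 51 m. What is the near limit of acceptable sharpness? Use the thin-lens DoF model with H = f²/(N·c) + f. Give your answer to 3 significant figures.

Hyperfocal distance H = f²/(N·c) + f = 150²/(5.6 × 0.027) + 150 = 22500/0.1512 + 150 ≈ 148959.5 mm ≈ 149.0 m.
Near limit Dn = s·(H − f)/(H + s − 2f) = 51000 × (148959.5 − 150) / (148959.5 + 51000 − 2 × 150) = 51000 × 148809.5 / 199659.5 ≈ 38011 mm ≈ 38.0 m.

38.0 m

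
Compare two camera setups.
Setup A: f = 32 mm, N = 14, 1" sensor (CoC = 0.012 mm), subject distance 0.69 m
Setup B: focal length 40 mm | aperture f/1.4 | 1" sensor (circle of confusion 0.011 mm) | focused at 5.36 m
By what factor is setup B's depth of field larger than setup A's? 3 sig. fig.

Setup A: H = 32²/(14×0.012) + 32 ≈ 6127.2 mm; DoF = Df − Dn = 773.50 − 622.77 ≈ 150.73 mm.
Setup B: H = 40²/(1.4×0.011) + 40 ≈ 103936.1 mm; DoF = Df − Dn = 5649.27 − 5098.91 ≈ 550.36 mm.
Ratio = 550.36 / 150.73 ≈ 3.65.

3.65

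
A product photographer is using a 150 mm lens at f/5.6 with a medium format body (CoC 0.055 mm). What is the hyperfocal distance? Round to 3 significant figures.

73.2 m

Hyperfocal distance H = f²/(N·c) + f = 150²/(5.6 × 0.055) + 150 = 22500/0.308 + 150 ≈ 73201.9 mm ≈ 73.2 m.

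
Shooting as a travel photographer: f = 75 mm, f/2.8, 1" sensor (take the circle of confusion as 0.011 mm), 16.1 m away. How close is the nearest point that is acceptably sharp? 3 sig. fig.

Hyperfocal distance H = f²/(N·c) + f = 75²/(2.8 × 0.011) + 75 = 5625/0.0308 + 75 ≈ 182704.9 mm ≈ 182.7 m.
Near limit Dn = s·(H − f)/(H + s − 2f) = 16100 × (182704.9 − 75) / (182704.9 + 16100 − 2 × 75) = 16100 × 182629.9 / 198654.9 ≈ 14801 mm ≈ 14.8 m.

14.8 m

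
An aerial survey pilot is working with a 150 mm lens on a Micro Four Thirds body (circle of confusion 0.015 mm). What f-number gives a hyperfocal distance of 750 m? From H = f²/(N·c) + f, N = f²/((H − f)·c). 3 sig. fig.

Rearrange H = f²/(N·c) + f for N: N = f² / ((H − f)·c).
N = 150² / ((750000 − 150) × 0.015) = 22500 / 11248 ≈ 2.00.

f/2.00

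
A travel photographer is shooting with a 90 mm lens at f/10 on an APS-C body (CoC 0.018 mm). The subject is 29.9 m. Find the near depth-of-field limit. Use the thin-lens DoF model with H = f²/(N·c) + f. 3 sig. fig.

Hyperfocal distance H = f²/(N·c) + f = 90²/(10 × 0.018) + 90 = 8100/0.18 + 90 ≈ 45090.0 mm ≈ 45.09 m.
Near limit Dn = s·(H − f)/(H + s − 2f) = 29900 × (45090.0 − 90) / (45090.0 + 29900 − 2 × 90) = 29900 × 45000.0 / 74810.0 ≈ 17986 mm ≈ 18.0 m.

18.0 m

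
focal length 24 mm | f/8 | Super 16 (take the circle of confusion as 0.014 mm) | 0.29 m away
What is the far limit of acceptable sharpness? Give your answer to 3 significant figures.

306 mm

Hyperfocal distance H = f²/(N·c) + f = 24²/(8 × 0.014) + 24 = 576/0.112 + 24 ≈ 5166.9 mm ≈ 5.167 m.
Far limit Df = s·(H − f)/(H − s) = 290 × (5166.9 − 24) / (5166.9 − 290) = 290 × 5142.9 / 4876.9 ≈ 305.82 mm.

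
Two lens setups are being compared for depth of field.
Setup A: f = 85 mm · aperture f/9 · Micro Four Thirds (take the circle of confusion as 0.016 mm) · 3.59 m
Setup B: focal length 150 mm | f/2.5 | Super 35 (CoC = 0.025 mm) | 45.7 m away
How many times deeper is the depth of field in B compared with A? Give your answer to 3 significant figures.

23.3

Setup A: H = 85²/(9×0.016) + 85 ≈ 50258.6 mm; DoF = Df − Dn = 3859.62 − 3355.59 ≈ 504.03 mm.
Setup B: H = 150²/(2.5×0.025) + 150 ≈ 360150.0 mm; DoF = Df − Dn = 52320 − 40567 ≈ 11753 mm.
Ratio = 11753 / 504.03 ≈ 23.3.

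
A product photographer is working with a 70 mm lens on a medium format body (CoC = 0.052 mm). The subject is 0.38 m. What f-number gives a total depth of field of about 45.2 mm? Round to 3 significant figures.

f/18

Write h = H − f = f²/(N·c). The thin-lens limits are Dn = s·h/(h + (s−f)) and Df = s·h/(h − (s−f)), so DoF = Df − Dn = 2·s·(s−f)·h / (h² − (s−f)²).
That is a quadratic in h: DoF·h² − 2·s·(s−f)·h − DoF·(s−f)² = 0 ⇒ h = (s−f)·(s + √(s² + DoF²)) / DoF = 310 × (380 + √(380² + 45.2²)) / 45.2 = 310 × (380 + 382.679) / 45.2 ≈ 5230.8 mm.
Then N = f²/(c·h) = 70² / (0.052 × 5230.8) = 4900 / 272.00 ≈ 18.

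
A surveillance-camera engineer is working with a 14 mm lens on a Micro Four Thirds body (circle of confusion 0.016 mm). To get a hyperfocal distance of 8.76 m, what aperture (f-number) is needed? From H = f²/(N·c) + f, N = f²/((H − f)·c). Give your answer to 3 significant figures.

Rearrange H = f²/(N·c) + f for N: N = f² / ((H − f)·c).
N = 14² / ((8760 − 14) × 0.016) = 196 / 139.9 ≈ 1.40.

f/1.40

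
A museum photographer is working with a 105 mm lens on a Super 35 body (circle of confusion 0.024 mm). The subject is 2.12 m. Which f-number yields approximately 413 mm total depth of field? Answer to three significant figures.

Write h = H − f = f²/(N·c). The thin-lens limits are Dn = s·h/(h + (s−f)) and Df = s·h/(h − (s−f)), so DoF = Df − Dn = 2·s·(s−f)·h / (h² − (s−f)²).
That is a quadratic in h: DoF·h² − 2·s·(s−f)·h − DoF·(s−f)² = 0 ⇒ h = (s−f)·(s + √(s² + DoF²)) / DoF = 2015 × (2120 + √(2120² + 413²)) / 413 = 2015 × (2120 + 2159.85) / 413 ≈ 20881 mm.
Then N = f²/(c·h) = 105² / (0.024 × 20881) = 11025 / 501.15 ≈ 22.

f/22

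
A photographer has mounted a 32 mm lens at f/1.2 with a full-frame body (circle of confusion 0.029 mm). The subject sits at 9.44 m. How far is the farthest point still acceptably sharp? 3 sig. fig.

13.9 m

Hyperfocal distance H = f²/(N·c) + f = 32²/(1.2 × 0.029) + 32 = 1024/0.0348 + 32 ≈ 29457.3 mm ≈ 29.46 m.
Far limit Df = s·(H − f)/(H − s) = 9440 × (29457.3 − 32) / (29457.3 − 9440) = 9440 × 29425.3 / 20017.3 ≈ 13877 mm ≈ 13.9 m.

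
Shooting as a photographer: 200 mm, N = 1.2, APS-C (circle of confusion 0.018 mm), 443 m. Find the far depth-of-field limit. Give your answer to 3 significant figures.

Hyperfocal distance H = f²/(N·c) + f = 200²/(1.2 × 0.018) + 200 = 40000/0.0216 + 200 ≈ 1852051.9 mm ≈ 1852 m.
Far limit Df = s·(H − f)/(H − s) = 443000 × (1852051.9 − 200) / (1852051.9 − 443000) = 443000 × 1851851.9 / 1409051.9 ≈ 582214 mm ≈ 582 m.

582 m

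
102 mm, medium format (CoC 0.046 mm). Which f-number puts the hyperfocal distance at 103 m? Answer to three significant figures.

f/2.20

Rearrange H = f²/(N·c) + f for N: N = f² / ((H − f)·c).
N = 102² / ((103000 − 102) × 0.046) = 10404 / 4733 ≈ 2.20.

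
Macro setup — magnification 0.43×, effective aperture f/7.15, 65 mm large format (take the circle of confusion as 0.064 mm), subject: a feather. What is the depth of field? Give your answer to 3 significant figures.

4.95 mm

At magnification m, DoF ≈ 2·N_eff·c/m² = 2 × 7.15 × 0.064 / 0.43² = 0.9152 / 0.1849 ≈ 4.95 mm.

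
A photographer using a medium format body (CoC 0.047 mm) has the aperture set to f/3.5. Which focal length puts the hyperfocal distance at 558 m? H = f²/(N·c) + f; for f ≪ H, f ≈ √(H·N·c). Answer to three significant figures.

From H = f²/(N·c) + f, with f ≪ H: f ≈ √(H·N·c) = √(558000 × 3.5 × 0.047) = √91791 ≈ 303.0 mm.
The +f correction barely moves this — solving exactly, f² + N·c·f − N·c·H = 0 ⇒ f = (−N·c + √((N·c)² + 4·N·c·H))/2 = (−0.1645 + √367164)/2 ≈ 302.89 mm, so f ≈ 303 mm.

303 mm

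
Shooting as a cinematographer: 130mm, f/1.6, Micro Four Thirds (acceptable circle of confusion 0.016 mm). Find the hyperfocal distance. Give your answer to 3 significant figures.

Hyperfocal distance H = f²/(N·c) + f = 130²/(1.6 × 0.016) + 130 = 16900/0.0256 + 130 ≈ 660286.2 mm ≈ 660 m.

660 m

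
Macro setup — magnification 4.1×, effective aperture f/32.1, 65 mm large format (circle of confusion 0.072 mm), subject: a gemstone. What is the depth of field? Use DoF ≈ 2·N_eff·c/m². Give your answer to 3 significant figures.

0.275 mm

At magnification m, DoF ≈ 2·N_eff·c/m² = 2 × 32.1 × 0.072 / 4.1² = 4.622 / 16.81 ≈ 0.275 mm.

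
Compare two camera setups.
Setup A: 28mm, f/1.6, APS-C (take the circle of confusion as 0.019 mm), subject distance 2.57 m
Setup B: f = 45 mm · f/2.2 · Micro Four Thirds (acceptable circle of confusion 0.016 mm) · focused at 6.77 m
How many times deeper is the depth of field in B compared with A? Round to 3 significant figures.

3.14

Setup A: H = 28²/(1.6×0.019) + 28 ≈ 25817.5 mm; DoF = Df − Dn = 2851.02 − 2339.41 ≈ 511.61 mm.
Setup B: H = 45²/(2.2×0.016) + 45 ≈ 57573.4 mm; DoF = Df − Dn = 7666.2 − 6061.4 ≈ 1604.8 mm.
Ratio = 1604.8 / 511.61 ≈ 3.14.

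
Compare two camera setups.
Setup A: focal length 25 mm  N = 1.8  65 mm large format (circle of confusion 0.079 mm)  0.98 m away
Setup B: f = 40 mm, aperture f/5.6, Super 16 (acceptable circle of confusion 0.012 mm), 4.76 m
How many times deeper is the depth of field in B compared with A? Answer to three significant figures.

4.39

Setup A: H = 25²/(1.8×0.079) + 25 ≈ 4420.2 mm; DoF = Df − Dn = 1252.05 − 805.07 ≈ 446.98 mm.
Setup B: H = 40²/(5.6×0.012) + 40 ≈ 23849.5 mm; DoF = Df − Dn = 5936.9 − 3972.5 ≈ 1964.4 mm.
Ratio = 1964.4 / 446.98 ≈ 4.39.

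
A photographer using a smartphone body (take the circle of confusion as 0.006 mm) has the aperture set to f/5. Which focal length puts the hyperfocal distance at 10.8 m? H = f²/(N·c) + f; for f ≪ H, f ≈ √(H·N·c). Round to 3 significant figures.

From H = f²/(N·c) + f, with f ≪ H: f ≈ √(H·N·c) = √(10800 × 5 × 0.006) = √324.00 ≈ 18.00 mm.
The +f correction barely moves this — solving exactly, f² + N·c·f − N·c·H = 0 ⇒ f = (−N·c + √((N·c)² + 4·N·c·H))/2 = (−0.03 + √1296.0)/2 ≈ 17.985 mm, so f ≈ 18.0 mm.

18.0 mm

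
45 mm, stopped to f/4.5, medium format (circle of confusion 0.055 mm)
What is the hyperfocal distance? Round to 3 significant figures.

Hyperfocal distance H = f²/(N·c) + f = 45²/(4.5 × 0.055) + 45 = 2025/0.2475 + 45 ≈ 8226.8 mm ≈ 8.23 m.

8.23 m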